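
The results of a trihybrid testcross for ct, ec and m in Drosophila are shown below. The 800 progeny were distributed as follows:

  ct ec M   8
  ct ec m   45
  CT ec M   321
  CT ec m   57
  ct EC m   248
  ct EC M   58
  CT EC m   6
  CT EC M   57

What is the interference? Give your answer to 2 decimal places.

0.25

The two most frequent reciprocal classes, ct EC m and CT ec M, are the parental types, so the F1 was ct EC m / CT ec M.
The two rarest classes, CT EC m and ct ec M, are the double crossovers. Comparing them with the parentals, only the ct allele has switched, so ct is the middle locus and the order is m – ct – ec.
m–ct: (115 + 14)/800 = 0.1613; ct–ec: (102 + 14)/800 = 0.1450.
Expected DCO frequency = 0.1613 × 0.1450 ≈ 0.02339; observed = 14/800 ≈ 0.01750.
Coefficient of coincidence = 0.01750/0.02339 ≈ 0.75; interference = 1 − 0.75 = 0.25.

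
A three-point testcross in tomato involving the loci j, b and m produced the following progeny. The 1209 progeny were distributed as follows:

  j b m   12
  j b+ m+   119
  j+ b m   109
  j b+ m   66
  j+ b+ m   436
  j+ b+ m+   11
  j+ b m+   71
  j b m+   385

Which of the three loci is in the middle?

m

The two most frequent reciprocal classes, j b m+ and j+ b+ m, are the parental types, so the F1 was j b m+ / j+ b+ m.
The two rarest classes, j b m and j+ b+ m+, are the double crossovers. Comparing them with the parentals, only the m allele has switched, so m is the middle locus and the order is b – m – j.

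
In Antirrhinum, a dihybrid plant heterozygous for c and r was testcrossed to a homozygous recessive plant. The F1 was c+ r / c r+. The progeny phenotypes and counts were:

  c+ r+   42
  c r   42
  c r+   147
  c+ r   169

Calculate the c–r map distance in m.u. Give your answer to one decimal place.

21.0 m.u.

The recombinant classes are c+ r+ and c r: 42 + 42 = 84.
Recombination frequency = 84/400 = 0.2100 ≈ 21.0%, i.e. 21.0 m.u.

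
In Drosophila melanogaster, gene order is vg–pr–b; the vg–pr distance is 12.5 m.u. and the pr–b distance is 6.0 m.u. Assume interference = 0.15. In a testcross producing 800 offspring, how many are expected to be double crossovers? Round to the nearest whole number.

Map distances give recombination frequencies of 0.125 and 0.060 for the two intervals.
With interference 0.15 (so coincidence = 0.85), expected double-crossover frequency = 0.125 × 0.060 × 0.85 = 0.00637.
Expected number = 0.00637 × 800 = 5.10 ≈ 5.

5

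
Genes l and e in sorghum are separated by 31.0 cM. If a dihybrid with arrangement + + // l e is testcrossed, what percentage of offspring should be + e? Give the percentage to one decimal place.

15.5%

A map distance of 31.0 cM corresponds to a recombination frequency of 0.310.
The F1 is + + / l e, so + e is a recombinant gamete class with expected frequency r/2 = 0.310/2 = 0.1550.
That is 0.1550 = 15.5% of the progeny.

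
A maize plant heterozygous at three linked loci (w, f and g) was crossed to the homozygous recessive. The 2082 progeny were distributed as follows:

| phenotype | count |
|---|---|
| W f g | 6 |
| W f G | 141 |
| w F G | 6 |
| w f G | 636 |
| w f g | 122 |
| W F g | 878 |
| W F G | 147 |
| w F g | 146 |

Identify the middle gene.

The two most frequent reciprocal classes, W F g and w f G, are the parental types, so the F1 was W F g / w f G.
The two rarest classes, W f g and w F G, are the double crossovers. Comparing them with the parentals, only the f allele has switched, so f is the middle locus and the order is w – f – g.

f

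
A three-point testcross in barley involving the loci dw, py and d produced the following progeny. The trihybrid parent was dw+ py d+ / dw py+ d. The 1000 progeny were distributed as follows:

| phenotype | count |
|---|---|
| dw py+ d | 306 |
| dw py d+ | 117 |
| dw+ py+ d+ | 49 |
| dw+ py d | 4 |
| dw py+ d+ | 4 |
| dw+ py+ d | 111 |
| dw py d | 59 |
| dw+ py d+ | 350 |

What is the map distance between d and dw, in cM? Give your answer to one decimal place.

The two rarest classes, dw+ py d and dw py+ d+, are the double crossovers. Comparing them with the parentals, only the d allele has switched, so d is the middle locus and the order is dw – d – py.
Crossovers in the dw–d interval produce the single-crossover classes dw py d+ and dw+ py+ d (117 + 111 = 228) plus the double crossovers (8).
RF(dw–d) = (228 + 8) / 1000 = 236/1000 = 0.2360 → 23.6 cM.

23.6 cM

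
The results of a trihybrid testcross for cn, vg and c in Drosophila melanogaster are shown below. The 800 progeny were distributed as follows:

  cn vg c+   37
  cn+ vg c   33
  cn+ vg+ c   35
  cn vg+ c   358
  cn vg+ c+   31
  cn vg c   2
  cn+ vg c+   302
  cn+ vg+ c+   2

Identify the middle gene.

vg

The two most frequent reciprocal classes, cn+ vg c+ and cn vg+ c, are the parental types, so the F1 was cn+ vg c+ / cn vg+ c.
The two rarest classes, cn+ vg+ c+ and cn vg c, are the double crossovers. Comparing them with the parentals, only the vg allele has switched, so vg is the middle locus and the order is c – vg – cn.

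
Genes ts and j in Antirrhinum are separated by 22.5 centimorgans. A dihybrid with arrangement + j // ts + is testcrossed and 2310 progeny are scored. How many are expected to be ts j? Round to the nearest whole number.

260

A map distance of 22.5 centimorgans corresponds to a recombination frequency of 0.225.
The F1 is + j / ts +, so ts j is a recombinant gamete class with expected frequency r/2 = 0.225/2 = 0.1125.
Expected number = 0.1125 × 2310 = 259.88 ≈ 260.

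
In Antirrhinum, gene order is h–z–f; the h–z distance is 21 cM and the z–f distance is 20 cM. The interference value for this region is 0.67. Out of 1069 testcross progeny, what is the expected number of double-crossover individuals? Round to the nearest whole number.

Map distances give recombination frequencies of 0.210 and 0.200 for the two intervals.
With interference 0.67 (so coincidence = 0.33), expected double-crossover frequency = 0.210 × 0.200 × 0.33 = 0.01386.
Expected number = 0.01386 × 1069 = 14.82 ≈ 15.

15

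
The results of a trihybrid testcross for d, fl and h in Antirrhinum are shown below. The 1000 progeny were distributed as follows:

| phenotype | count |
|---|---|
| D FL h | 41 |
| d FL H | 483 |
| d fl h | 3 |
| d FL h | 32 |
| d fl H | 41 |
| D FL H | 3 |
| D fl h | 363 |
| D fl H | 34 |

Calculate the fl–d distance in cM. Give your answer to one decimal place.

8.8 cM

The two most frequent reciprocal classes, d FL H and D fl h, are the parental types, so the F1 was d FL H / D fl h.
The two rarest classes, D FL H and d fl h, are the double crossovers. Comparing them with the parentals, only the d allele has switched, so d is the middle locus and the order is fl – d – h.
Crossovers in the fl–d interval produce the single-crossover classes d fl H and D FL h (41 + 41 = 82) plus the double crossovers (6).
RF(fl–d) = (82 + 6) / 1000 = 88/1000 = 0.0880 → 8.8 cM.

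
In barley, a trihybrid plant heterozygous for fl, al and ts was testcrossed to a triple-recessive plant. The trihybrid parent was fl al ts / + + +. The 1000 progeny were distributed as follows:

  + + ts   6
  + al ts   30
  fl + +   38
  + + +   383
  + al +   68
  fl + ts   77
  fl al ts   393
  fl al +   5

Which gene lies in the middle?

The two rarest classes, fl al + and + + ts, are the double crossovers. Comparing them with the parentals, only the ts allele has switched, so ts is the middle locus and the order is fl – ts – al.

ts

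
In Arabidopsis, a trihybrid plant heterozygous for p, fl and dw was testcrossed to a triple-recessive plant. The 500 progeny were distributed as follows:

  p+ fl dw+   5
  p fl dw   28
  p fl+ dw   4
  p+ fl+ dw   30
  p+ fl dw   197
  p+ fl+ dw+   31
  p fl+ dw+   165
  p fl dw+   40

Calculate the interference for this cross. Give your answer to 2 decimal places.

0.16

The two most frequent reciprocal classes, p fl+ dw+ and p+ fl dw, are the parental types, so the F1 was p fl+ dw+ / p+ fl dw.
The two rarest classes, p fl+ dw and p+ fl dw+, are the double crossovers. Comparing them with the parentals, only the dw allele has switched, so dw is the middle locus and the order is fl – dw – p.
fl–dw: (70 + 9)/500 = 0.1580; dw–p: (59 + 9)/500 = 0.1360.
Expected DCO frequency = 0.1580 × 0.1360 ≈ 0.02149; observed = 9/500 ≈ 0.01800.
Coefficient of coincidence = 0.01800/0.02149 ≈ 0.84; interference = 1 − 0.84 = 0.16.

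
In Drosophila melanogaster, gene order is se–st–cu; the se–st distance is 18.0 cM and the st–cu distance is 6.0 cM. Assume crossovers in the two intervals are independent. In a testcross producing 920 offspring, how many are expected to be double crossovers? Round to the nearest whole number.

Map distances give recombination frequencies of 0.180 and 0.060 for the two intervals.
With no interference, expected double-crossover frequency = 0.180 × 0.060 = 0.01080.
Expected number = 0.01080 × 920 = 9.94 ≈ 10.

10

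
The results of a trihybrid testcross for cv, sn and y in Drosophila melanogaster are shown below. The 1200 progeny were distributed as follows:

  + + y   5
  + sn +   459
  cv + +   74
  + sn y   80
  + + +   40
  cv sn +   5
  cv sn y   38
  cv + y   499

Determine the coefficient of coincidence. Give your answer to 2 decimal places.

0.83

The two most frequent reciprocal classes, + sn + and cv + y, are the parental types, so the F1 was + sn + / cv + y.
The two rarest classes, cv sn + and + + y, are the double crossovers. Comparing them with the parentals, only the cv allele has switched, so cv is the middle locus and the order is y – cv – sn.
y–cv: (154 + 10)/1200 = 0.1367; cv–sn: (78 + 10)/1200 = 0.0733.
Expected DCO frequency = 0.1367 × 0.0733 ≈ 0.01002; observed = 10/1200 ≈ 0.00833.
Coefficient of coincidence = 0.00833/0.01002 ≈ 0.83.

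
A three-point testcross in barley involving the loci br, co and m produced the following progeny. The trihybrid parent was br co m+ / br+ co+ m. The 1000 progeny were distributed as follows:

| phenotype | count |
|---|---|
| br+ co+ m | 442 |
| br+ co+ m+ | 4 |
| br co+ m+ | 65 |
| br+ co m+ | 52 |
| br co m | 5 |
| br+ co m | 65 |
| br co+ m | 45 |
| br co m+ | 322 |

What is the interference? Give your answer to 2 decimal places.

0.39

The two rarest classes, br co m and br+ co+ m+, are the double crossovers. Comparing them with the parentals, only the m allele has switched, so m is the middle locus and the order is br – m – co.
br–m: (97 + 9)/1000 = 0.1060; m–co: (130 + 9)/1000 = 0.1390.
Expected DCO frequency = 0.1060 × 0.1390 ≈ 0.01473; observed = 9/1000 ≈ 0.00900.
Coefficient of coincidence = 0.00900/0.01473 ≈ 0.61; interference = 1 − 0.61 = 0.39.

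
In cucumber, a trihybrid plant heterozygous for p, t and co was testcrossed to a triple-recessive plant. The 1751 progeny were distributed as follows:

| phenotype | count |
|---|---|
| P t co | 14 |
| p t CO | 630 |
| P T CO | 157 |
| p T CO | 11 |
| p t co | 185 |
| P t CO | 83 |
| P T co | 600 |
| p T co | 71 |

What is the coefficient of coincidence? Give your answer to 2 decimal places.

The two most frequent reciprocal classes, P T co and p t CO, are the parental types, so the F1 was P T co / p t CO.
The two rarest classes, P t co and p T CO, are the double crossovers. Comparing them with the parentals, only the t allele has switched, so t is the middle locus and the order is p – t – co.
p–t: (154 + 25)/1751 = 0.1022; t–co: (342 + 25)/1751 = 0.2096.
Expected DCO frequency = 0.1022 × 0.2096 ≈ 0.02142; observed = 25/1751 ≈ 0.01428.
Coefficient of coincidence = 0.01428/0.02142 ≈ 0.67.

0.67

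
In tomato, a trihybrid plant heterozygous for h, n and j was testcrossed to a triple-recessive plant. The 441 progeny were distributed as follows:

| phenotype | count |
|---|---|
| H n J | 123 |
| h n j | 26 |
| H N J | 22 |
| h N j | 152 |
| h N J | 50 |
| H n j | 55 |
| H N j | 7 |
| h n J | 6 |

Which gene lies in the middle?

h

The two most frequent reciprocal classes, H n J and h N j, are the parental types, so the F1 was H n J / h N j.
The two rarest classes, h n J and H N j, are the double crossovers. Comparing them with the parentals, only the h allele has switched, so h is the middle locus and the order is j – h – n.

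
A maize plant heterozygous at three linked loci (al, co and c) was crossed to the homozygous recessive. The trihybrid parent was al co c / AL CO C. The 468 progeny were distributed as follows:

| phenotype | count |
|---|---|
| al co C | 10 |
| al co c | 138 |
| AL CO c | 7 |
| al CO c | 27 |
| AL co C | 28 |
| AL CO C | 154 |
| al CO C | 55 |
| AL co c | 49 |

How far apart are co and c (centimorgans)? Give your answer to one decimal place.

The two rarest classes, al co C and AL CO c, are the double crossovers. Comparing them with the parentals, only the c allele has switched, so c is the middle locus and the order is al – c – co.
Crossovers in the c–co interval produce the single-crossover classes al CO c and AL co C (27 + 28 = 55) plus the double crossovers (17).
RF(c–co) = (55 + 17) / 468 = 72/468 = 0.1538 → 15.4 centimorgans.

15.4 centimorgans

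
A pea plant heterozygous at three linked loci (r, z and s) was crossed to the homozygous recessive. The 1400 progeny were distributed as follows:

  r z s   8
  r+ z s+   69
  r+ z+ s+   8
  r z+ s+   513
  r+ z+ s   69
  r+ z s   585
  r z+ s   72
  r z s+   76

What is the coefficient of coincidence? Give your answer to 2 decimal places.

0.89

The two most frequent reciprocal classes, r z+ s+ and r+ z s, are the parental types, so the F1 was r z+ s+ / r+ z s.
The two rarest classes, r+ z+ s+ and r z s, are the double crossovers. Comparing them with the parentals, only the r allele has switched, so r is the middle locus and the order is z – r – s.
z–r: (145 + 16)/1400 = 0.1150; r–s: (141 + 16)/1400 = 0.1121.
Expected DCO frequency = 0.1150 × 0.1121 ≈ 0.01289; observed = 16/1400 ≈ 0.01143.
Coefficient of coincidence = 0.01143/0.01289 ≈ 0.89.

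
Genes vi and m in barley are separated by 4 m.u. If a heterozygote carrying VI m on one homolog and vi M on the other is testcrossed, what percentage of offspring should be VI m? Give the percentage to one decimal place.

A map distance of 4 m.u. corresponds to a recombination frequency of 0.040.
The F1 is VI m / vi M, so VI m is a parental gamete class with expected frequency (1 − r)/2 = 0.960/2 = 0.4800.
That is 0.4800 = 48.0% of the progeny.

48.0%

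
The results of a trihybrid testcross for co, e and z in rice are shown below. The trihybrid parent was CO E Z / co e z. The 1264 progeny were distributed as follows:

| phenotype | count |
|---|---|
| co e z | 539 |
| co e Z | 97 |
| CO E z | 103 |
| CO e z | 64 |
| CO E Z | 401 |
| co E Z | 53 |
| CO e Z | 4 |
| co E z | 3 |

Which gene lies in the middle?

e

The two rarest classes, CO e Z and co E z, are the double crossovers. Comparing them with the parentals, only the e allele has switched, so e is the middle locus and the order is co – e – z.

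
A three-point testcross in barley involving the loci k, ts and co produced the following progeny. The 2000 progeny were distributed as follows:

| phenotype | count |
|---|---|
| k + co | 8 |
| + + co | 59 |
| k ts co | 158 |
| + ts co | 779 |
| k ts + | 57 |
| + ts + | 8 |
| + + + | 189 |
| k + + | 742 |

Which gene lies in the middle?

co

The two most frequent reciprocal classes, k + + and + ts co, are the parental types, so the F1 was k + + / + ts co.
The two rarest classes, k + co and + ts +, are the double crossovers. Comparing them with the parentals, only the co allele has switched, so co is the middle locus and the order is ts – co – k.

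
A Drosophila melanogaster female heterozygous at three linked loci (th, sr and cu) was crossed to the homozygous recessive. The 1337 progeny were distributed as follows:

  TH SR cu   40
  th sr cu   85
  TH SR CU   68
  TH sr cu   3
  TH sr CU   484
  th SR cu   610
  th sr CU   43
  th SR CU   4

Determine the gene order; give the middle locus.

The two most frequent reciprocal classes, th SR cu and TH sr CU, are the parental types, so the F1 was th SR cu / TH sr CU.
The two rarest classes, th SR CU and TH sr cu, are the double crossovers. Comparing them with the parentals, only the cu allele has switched, so cu is the middle locus and the order is sr – cu – th.

cu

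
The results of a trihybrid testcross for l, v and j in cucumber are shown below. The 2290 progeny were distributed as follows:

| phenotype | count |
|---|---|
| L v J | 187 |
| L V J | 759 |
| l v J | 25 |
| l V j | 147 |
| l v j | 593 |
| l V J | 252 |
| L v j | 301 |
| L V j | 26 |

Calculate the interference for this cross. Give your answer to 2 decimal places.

0.50

The two most frequent reciprocal classes, L V J and l v j, are the parental types, so the F1 was L V J / l v j.
The two rarest classes, L V j and l v J, are the double crossovers. Comparing them with the parentals, only the j allele has switched, so j is the middle locus and the order is l – j – v.
l–j: (553 + 51)/2290 = 0.2638; j–v: (334 + 51)/2290 = 0.1681.
Expected DCO frequency = 0.2638 × 0.1681 ≈ 0.04434; observed = 51/2290 ≈ 0.02227.
Coefficient of coincidence = 0.02227/0.04434 ≈ 0.50; interference = 1 − 0.50 = 0.50.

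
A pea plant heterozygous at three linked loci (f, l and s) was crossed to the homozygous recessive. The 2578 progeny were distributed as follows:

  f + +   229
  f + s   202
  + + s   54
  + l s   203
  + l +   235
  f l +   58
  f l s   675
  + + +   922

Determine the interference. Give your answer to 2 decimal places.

0.03

The two most frequent reciprocal classes, + + + and f l s, are the parental types, so the F1 was + + + / f l s.
The two rarest classes, + + s and f l +, are the double crossovers. Comparing them with the parentals, only the s allele has switched, so s is the middle locus and the order is l – s – f.
l–s: (437 + 112)/2578 = 0.2130; s–f: (432 + 112)/2578 = 0.2110.
Expected DCO frequency = 0.2130 × 0.2110 ≈ 0.04494; observed = 112/2578 ≈ 0.04344.
Coefficient of coincidence = 0.04344/0.04494 ≈ 0.97; interference = 1 − 0.97 = 0.03.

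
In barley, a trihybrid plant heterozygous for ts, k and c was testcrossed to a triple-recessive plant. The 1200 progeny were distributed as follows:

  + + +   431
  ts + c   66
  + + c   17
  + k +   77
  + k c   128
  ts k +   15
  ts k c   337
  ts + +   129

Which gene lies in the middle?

The two most frequent reciprocal classes, + + + and ts k c, are the parental types, so the F1 was + + + / ts k c.
The two rarest classes, + + c and ts k +, are the double crossovers. Comparing them with the parentals, only the c allele has switched, so c is the middle locus and the order is ts – c – k.

c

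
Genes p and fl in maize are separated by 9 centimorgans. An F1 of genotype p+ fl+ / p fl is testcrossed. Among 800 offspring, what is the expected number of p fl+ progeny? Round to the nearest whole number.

A map distance of 9 centimorgans corresponds to a recombination frequency of 0.090.
The F1 is p+ fl+ / p fl, so p fl+ is a recombinant gamete class with expected frequency r/2 = 0.090/2 = 0.0450.
Expected number = 0.0450 × 800 = 36.00 ≈ 36.

36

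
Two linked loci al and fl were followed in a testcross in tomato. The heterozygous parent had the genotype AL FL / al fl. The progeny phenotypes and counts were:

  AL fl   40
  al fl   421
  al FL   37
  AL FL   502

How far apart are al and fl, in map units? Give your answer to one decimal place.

7.7 map units

The recombinant classes are AL fl and al FL: 40 + 37 = 77.
Recombination frequency = 77/1000 = 0.0770 ≈ 7.7%, i.e. 7.7 map units.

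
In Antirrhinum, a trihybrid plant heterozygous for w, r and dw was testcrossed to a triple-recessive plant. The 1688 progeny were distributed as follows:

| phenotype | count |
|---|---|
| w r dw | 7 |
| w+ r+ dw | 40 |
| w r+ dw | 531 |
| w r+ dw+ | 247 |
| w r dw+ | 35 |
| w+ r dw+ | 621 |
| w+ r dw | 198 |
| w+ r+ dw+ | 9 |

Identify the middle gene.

r

The two most frequent reciprocal classes, w+ r dw+ and w r+ dw, are the parental types, so the F1 was w+ r dw+ / w r+ dw.
The two rarest classes, w+ r+ dw+ and w r dw, are the double crossovers. Comparing them with the parentals, only the r allele has switched, so r is the middle locus and the order is dw – r – w.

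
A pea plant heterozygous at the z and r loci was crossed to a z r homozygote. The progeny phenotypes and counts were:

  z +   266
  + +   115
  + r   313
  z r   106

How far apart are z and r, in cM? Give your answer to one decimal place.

The two most frequent classes, + r (313) and z + (266), are the parental types, so the F1 was + r / z +.
The recombinant classes are + + and z r: 115 + 106 = 221.
Recombination frequency = 221/800 = 0.2762 ≈ 27.6%, i.e. 27.6 cM.

27.6 cM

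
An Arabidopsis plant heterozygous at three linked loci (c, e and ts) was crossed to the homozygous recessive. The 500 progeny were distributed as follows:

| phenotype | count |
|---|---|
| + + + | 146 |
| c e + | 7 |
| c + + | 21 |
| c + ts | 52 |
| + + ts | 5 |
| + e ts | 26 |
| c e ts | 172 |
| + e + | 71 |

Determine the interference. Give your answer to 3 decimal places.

The two most frequent reciprocal classes, c e ts and + + +, are the parental types, so the F1 was c e ts / + + +.
The two rarest classes, c e + and + + ts, are the double crossovers. Comparing them with the parentals, only the ts allele has switched, so ts is the middle locus and the order is e – ts – c.
e–ts: (123 + 12)/500 = 0.2700; ts–c: (47 + 12)/500 = 0.1180.
Expected DCO frequency = 0.2700 × 0.1180 ≈ 0.03186; observed = 12/500 ≈ 0.02400.
Coefficient of coincidence = 0.02400/0.03186 ≈ 0.753; interference = 1 − 0.753 = 0.247.

0.247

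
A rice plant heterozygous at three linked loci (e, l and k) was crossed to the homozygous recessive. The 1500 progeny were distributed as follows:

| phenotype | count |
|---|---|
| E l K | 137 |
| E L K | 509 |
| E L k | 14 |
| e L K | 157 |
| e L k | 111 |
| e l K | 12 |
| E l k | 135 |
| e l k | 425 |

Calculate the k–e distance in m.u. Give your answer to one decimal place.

The two most frequent reciprocal classes, E L K and e l k, are the parental types, so the F1 was E L K / e l k.
The two rarest classes, E L k and e l K, are the double crossovers. Comparing them with the parentals, only the k allele has switched, so k is the middle locus and the order is l – k – e.
Crossovers in the k–e interval produce the single-crossover classes e L K and E l k (157 + 135 = 292) plus the double crossovers (26).
RF(k–e) = (292 + 26) / 1500 = 318/1500 = 0.2120 → 21.2 m.u.

21.2 m.u.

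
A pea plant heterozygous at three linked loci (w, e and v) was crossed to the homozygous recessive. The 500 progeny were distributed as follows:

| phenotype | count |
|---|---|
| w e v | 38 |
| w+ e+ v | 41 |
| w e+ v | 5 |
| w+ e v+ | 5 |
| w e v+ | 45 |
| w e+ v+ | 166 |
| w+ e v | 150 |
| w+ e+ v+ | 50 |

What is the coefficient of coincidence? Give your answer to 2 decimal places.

The two most frequent reciprocal classes, w e+ v+ and w+ e v, are the parental types, so the F1 was w e+ v+ / w+ e v.
The two rarest classes, w e+ v and w+ e v+, are the double crossovers. Comparing them with the parentals, only the v allele has switched, so v is the middle locus and the order is w – v – e.
w–v: (88 + 10)/500 = 0.1960; v–e: (86 + 10)/500 = 0.1920.
Expected DCO frequency = 0.1960 × 0.1920 ≈ 0.03763; observed = 10/500 ≈ 0.02000.
Coefficient of coincidence = 0.02000/0.03763 ≈ 0.53.

0.53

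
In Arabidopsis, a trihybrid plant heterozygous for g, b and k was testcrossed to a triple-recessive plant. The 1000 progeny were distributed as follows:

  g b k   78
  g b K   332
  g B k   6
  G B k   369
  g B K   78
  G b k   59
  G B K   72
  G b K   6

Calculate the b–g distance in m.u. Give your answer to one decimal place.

The two most frequent reciprocal classes, g b K and G B k, are the parental types, so the F1 was g b K / G B k.
The two rarest classes, G b K and g B k, are the double crossovers. Comparing them with the parentals, only the g allele has switched, so g is the middle locus and the order is k – g – b.
Crossovers in the g–b interval produce the single-crossover classes g B K and G b k (78 + 59 = 137) plus the double crossovers (12).
RF(g–b) = (137 + 12) / 1000 = 149/1000 = 0.1490 → 14.9 m.u.

14.9 m.u.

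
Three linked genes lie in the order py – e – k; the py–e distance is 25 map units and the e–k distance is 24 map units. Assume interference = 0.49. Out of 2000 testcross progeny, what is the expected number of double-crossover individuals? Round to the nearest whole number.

61

Map distances give recombination frequencies of 0.250 and 0.240 for the two intervals.
With interference 0.49 (so coincidence = 0.51), expected double-crossover frequency = 0.250 × 0.240 × 0.51 = 0.03060.
Expected number = 0.03060 × 2000 = 61.20 ≈ 61.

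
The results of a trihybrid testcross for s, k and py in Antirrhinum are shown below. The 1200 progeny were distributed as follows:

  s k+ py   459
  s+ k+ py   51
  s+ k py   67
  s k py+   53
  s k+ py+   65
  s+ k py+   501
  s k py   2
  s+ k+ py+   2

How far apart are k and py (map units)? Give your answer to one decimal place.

11.3 map units

The two most frequent reciprocal classes, s k+ py and s+ k py+, are the parental types, so the F1 was s k+ py / s+ k py+.
The two rarest classes, s k py and s+ k+ py+, are the double crossovers. Comparing them with the parentals, only the k allele has switched, so k is the middle locus and the order is s – k – py.
Crossovers in the k–py interval produce the single-crossover classes s k+ py+ and s+ k py (65 + 67 = 132) plus the double crossovers (4).
RF(k–py) = (132 + 4) / 1200 = 136/1200 = 0.1133 → 11.3 map units.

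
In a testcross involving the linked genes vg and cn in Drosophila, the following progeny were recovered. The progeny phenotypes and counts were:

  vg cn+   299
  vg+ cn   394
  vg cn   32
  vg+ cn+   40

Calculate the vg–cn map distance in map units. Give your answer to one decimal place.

The two most frequent classes, vg+ cn (394) and vg cn+ (299), are the parental types, so the F1 was vg+ cn / vg cn+.
The recombinant classes are vg+ cn+ and vg cn: 40 + 32 = 72.
Recombination frequency = 72/765 = 0.0941 ≈ 9.4%, i.e. 9.4 map units.

9.4 map units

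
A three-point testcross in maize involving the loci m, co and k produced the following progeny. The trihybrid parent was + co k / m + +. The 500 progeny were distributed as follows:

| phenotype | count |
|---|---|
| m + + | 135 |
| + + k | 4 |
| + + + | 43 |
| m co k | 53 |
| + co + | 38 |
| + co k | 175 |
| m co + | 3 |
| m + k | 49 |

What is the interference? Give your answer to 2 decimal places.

The two rarest classes, + + k and m co +, are the double crossovers. Comparing them with the parentals, only the co allele has switched, so co is the middle locus and the order is m – co – k.
m–co: (96 + 7)/500 = 0.2060; co–k: (87 + 7)/500 = 0.1880.
Expected DCO frequency = 0.2060 × 0.1880 ≈ 0.03873; observed = 7/500 ≈ 0.01400.
Coefficient of coincidence = 0.01400/0.03873 ≈ 0.36; interference = 1 − 0.36 = 0.64.

0.64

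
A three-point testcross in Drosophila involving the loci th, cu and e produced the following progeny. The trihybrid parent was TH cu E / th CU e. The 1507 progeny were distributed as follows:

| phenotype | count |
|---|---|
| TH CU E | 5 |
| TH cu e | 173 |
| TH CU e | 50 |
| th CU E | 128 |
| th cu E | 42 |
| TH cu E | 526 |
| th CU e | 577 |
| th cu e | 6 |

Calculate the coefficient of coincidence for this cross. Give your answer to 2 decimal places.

0.52

The two rarest classes, TH CU E and th cu e, are the double crossovers. Comparing them with the parentals, only the cu allele has switched, so cu is the middle locus and the order is th – cu – e.
th–cu: (92 + 11)/1507 = 0.0683; cu–e: (301 + 11)/1507 = 0.2070.
Expected DCO frequency = 0.0683 × 0.2070 ≈ 0.01414; observed = 11/1507 ≈ 0.00730.
Coefficient of coincidence = 0.00730/0.01414 ≈ 0.52.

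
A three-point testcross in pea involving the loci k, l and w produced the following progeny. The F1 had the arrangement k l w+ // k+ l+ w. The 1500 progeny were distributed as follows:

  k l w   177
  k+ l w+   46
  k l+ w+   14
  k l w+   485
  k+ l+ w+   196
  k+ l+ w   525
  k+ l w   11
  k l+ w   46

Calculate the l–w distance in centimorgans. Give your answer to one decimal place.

The two rarest classes, k l+ w+ and k+ l w, are the double crossovers. Comparing them with the parentals, only the l allele has switched, so l is the middle locus and the order is w – l – k.
Crossovers in the w–l interval produce the single-crossover classes k l w and k+ l+ w+ (177 + 196 = 373) plus the double crossovers (25).
RF(w–l) = (373 + 25) / 1500 = 398/1500 = 0.2653 → 26.5 centimorgans.

26.5 centimorgans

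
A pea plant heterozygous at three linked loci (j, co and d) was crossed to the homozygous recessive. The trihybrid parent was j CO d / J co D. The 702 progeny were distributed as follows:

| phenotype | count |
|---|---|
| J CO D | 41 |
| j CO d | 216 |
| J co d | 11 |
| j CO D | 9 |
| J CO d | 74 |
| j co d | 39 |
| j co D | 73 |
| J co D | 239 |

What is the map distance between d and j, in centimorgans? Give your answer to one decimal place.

The two rarest classes, j CO D and J co d, are the double crossovers. Comparing them with the parentals, only the d allele has switched, so d is the middle locus and the order is j – d – co.
Crossovers in the j–d interval produce the single-crossover classes J CO d and j co D (74 + 73 = 147) plus the double crossovers (20).
RF(j–d) = (147 + 20) / 702 = 167/702 = 0.2379 → 23.8 centimorgans.

23.8 centimorgans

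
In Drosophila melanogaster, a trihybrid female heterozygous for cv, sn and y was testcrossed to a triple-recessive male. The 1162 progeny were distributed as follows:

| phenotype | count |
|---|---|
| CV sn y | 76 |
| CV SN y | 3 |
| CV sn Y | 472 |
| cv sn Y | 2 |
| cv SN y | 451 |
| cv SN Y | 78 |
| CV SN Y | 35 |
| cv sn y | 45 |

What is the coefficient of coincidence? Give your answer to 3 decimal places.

The two most frequent reciprocal classes, CV sn Y and cv SN y, are the parental types, so the F1 was CV sn Y / cv SN y.
The two rarest classes, cv sn Y and CV SN y, are the double crossovers. Comparing them with the parentals, only the cv allele has switched, so cv is the middle locus and the order is y – cv – sn.
y–cv: (154 + 5)/1162 = 0.1368; cv–sn: (80 + 5)/1162 = 0.0731.
Expected DCO frequency = 0.1368 × 0.0731 ≈ 0.01000; observed = 5/1162 ≈ 0.00430.
Coefficient of coincidence = 0.00430/0.01000 ≈ 0.430.

0.430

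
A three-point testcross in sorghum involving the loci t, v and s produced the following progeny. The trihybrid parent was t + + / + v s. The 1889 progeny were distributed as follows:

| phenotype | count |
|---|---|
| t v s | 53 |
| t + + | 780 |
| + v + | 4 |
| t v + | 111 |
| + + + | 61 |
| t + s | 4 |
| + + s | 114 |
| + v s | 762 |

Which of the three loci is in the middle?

s

The two rarest classes, t + s and + v +, are the double crossovers. Comparing them with the parentals, only the s allele has switched, so s is the middle locus and the order is t – s – v.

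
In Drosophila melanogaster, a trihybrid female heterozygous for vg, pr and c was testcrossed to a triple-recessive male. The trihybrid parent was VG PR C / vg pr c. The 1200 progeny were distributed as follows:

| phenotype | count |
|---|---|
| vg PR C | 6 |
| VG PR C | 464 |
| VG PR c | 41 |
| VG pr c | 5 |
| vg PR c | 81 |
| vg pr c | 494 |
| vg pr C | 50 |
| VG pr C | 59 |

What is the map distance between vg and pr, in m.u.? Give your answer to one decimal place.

The two rarest classes, vg PR C and VG pr c, are the double crossovers. Comparing them with the parentals, only the vg allele has switched, so vg is the middle locus and the order is c – vg – pr.
Crossovers in the vg–pr interval produce the single-crossover classes VG pr C and vg PR c (59 + 81 = 140) plus the double crossovers (11).
RF(vg–pr) = (140 + 11) / 1200 = 151/1200 = 0.1258 → 12.6 m.u.

12.6 m.u.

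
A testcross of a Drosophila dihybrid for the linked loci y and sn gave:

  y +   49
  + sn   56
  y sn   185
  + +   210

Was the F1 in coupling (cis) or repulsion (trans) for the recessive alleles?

The two most frequent classes are + + (210) and y sn (185); these are the parental (non-recombinant) types.
So the F1 carried + + on one chromosome and y sn on the other — the recessive alleles are on the same chromosome (cis / coupling).

cis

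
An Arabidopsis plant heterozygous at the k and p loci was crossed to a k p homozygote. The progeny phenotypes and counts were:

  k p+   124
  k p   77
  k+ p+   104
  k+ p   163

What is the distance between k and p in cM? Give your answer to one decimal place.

38.7 cM

The two most frequent classes, k+ p (163) and k p+ (124), are the parental types, so the F1 was k+ p / k p+.
The recombinant classes are k+ p+ and k p: 104 + 77 = 181.
Recombination frequency = 181/468 = 0.3868 ≈ 38.7%, i.e. 38.7 cM.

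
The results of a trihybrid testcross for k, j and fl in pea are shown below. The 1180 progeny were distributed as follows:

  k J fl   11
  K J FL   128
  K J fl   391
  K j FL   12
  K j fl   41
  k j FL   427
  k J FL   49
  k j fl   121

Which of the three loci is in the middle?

k

The two most frequent reciprocal classes, K J fl and k j FL, are the parental types, so the F1 was K J fl / k j FL.
The two rarest classes, k J fl and K j FL, are the double crossovers. Comparing them with the parentals, only the k allele has switched, so k is the middle locus and the order is j – k – fl.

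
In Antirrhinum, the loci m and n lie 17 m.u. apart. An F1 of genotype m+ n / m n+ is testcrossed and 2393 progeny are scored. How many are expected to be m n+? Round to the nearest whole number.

A map distance of 17 m.u. corresponds to a recombination frequency of 0.170.
The F1 is m+ n / m n+, so m n+ is a parental gamete class with expected frequency (1 − r)/2 = 0.830/2 = 0.4150.
Expected number = 0.4150 × 2393 = 993.09 ≈ 993.

993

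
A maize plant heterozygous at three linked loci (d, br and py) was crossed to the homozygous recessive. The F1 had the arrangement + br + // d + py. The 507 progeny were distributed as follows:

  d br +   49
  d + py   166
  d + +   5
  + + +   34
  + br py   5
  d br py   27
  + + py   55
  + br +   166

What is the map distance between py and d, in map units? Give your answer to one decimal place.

The two rarest classes, + br py and d + +, are the double crossovers. Comparing them with the parentals, only the py allele has switched, so py is the middle locus and the order is d – py – br.
Crossovers in the d–py interval produce the single-crossover classes d br + and + + py (49 + 55 = 104) plus the double crossovers (10).
RF(d–py) = (104 + 10) / 507 = 114/507 = 0.2249 → 22.5 map units.

22.5 map units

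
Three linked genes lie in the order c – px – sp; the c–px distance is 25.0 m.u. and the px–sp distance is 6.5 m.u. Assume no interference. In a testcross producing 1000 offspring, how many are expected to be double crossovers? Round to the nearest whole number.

16

Map distances give recombination frequencies of 0.250 and 0.065 for the two intervals.
With no interference, expected double-crossover frequency = 0.250 × 0.065 = 0.01625.
Expected number = 0.01625 × 1000 = 16.25 ≈ 16.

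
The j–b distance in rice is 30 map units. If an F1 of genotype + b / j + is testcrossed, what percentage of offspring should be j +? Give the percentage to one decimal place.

35.0%

A map distance of 30 map units corresponds to a recombination frequency of 0.300.
The F1 is + b / j +, so j + is a parental gamete class with expected frequency (1 − r)/2 = 0.700/2 = 0.3500.
That is 0.3500 = 35.0% of the progeny.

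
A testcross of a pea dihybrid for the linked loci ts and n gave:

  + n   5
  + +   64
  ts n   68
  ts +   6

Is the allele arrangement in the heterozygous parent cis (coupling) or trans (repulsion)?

The two most frequent classes are + + (64) and ts n (68); these are the parental (non-recombinant) types.
So the F1 carried + + on one chromosome and ts n on the other — the recessive alleles are on the same chromosome (cis / coupling).

cis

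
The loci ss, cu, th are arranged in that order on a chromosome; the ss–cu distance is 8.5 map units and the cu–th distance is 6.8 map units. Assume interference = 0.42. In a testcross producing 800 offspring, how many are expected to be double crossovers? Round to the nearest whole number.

Map distances give recombination frequencies of 0.085 and 0.068 for the two intervals.
With interference 0.42 (so coincidence = 0.58), expected double-crossover frequency = 0.085 × 0.068 × 0.58 = 0.00335.
Expected number = 0.00335 × 800 = 2.68 ≈ 3.

3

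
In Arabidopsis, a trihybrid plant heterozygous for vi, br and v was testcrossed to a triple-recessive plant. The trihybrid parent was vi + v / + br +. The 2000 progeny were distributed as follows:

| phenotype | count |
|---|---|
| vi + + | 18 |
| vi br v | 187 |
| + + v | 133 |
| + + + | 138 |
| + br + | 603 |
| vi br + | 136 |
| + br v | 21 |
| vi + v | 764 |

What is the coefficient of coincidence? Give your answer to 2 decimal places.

0.70

The two rarest classes, vi + + and + br v, are the double crossovers. Comparing them with the parentals, only the v allele has switched, so v is the middle locus and the order is br – v – vi.
br–v: (325 + 39)/2000 = 0.1820; v–vi: (269 + 39)/2000 = 0.1540.
Expected DCO frequency = 0.1820 × 0.1540 ≈ 0.02803; observed = 39/2000 ≈ 0.01950.
Coefficient of coincidence = 0.01950/0.02803 ≈ 0.70.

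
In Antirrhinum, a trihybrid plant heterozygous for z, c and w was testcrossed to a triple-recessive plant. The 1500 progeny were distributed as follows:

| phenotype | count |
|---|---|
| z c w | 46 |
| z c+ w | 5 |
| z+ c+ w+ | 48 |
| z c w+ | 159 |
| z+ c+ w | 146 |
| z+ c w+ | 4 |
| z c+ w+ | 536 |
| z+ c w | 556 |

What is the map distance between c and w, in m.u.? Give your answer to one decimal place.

20.9 m.u.

The two most frequent reciprocal classes, z c+ w+ and z+ c w, are the parental types, so the F1 was z c+ w+ / z+ c w.
The two rarest classes, z c+ w and z+ c w+, are the double crossovers. Comparing them with the parentals, only the w allele has switched, so w is the middle locus and the order is c – w – z.
Crossovers in the c–w interval produce the single-crossover classes z c w+ and z+ c+ w (159 + 146 = 305) plus the double crossovers (9).
RF(c–w) = (305 + 9) / 1500 = 314/1500 = 0.2093 → 20.9 m.u.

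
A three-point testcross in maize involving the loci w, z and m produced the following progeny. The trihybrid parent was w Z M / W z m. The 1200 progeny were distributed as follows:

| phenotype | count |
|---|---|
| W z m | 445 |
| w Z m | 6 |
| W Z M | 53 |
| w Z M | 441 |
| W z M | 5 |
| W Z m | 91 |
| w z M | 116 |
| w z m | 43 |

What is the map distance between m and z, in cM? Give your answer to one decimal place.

18.2 cM

The two rarest classes, w Z m and W z M, are the double crossovers. Comparing them with the parentals, only the m allele has switched, so m is the middle locus and the order is z – m – w.
Crossovers in the z–m interval produce the single-crossover classes w z M and W Z m (116 + 91 = 207) plus the double crossovers (11).
RF(z–m) = (207 + 11) / 1200 = 218/1200 = 0.1817 → 18.2 cM.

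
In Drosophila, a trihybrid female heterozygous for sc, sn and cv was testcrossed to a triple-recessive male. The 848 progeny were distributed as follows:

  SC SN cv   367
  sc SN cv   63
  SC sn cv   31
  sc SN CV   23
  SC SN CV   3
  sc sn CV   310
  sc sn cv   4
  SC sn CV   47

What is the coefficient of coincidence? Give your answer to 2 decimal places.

The two most frequent reciprocal classes, SC SN cv and sc sn CV, are the parental types, so the F1 was SC SN cv / sc sn CV.
The two rarest classes, SC SN CV and sc sn cv, are the double crossovers. Comparing them with the parentals, only the cv allele has switched, so cv is the middle locus and the order is sc – cv – sn.
sc–cv: (110 + 7)/848 = 0.1380; cv–sn: (54 + 7)/848 = 0.0719.
Expected DCO frequency = 0.1380 × 0.0719 ≈ 0.00992; observed = 7/848 ≈ 0.00825.
Coefficient of coincidence = 0.00825/0.00992 ≈ 0.83.

0.83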